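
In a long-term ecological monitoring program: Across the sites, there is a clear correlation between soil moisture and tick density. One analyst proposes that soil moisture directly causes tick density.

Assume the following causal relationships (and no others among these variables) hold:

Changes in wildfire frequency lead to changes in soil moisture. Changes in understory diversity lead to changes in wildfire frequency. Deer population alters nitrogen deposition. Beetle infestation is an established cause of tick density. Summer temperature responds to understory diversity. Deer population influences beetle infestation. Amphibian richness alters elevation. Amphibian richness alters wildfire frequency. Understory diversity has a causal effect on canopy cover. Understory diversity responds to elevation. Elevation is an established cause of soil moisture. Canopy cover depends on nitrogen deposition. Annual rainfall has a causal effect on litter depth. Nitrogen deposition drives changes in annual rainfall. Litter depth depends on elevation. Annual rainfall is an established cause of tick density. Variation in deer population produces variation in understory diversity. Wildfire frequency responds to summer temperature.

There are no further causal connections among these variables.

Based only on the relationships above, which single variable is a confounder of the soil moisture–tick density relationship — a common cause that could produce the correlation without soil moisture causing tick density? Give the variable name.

deer population

Deer population has a causal path to soil moisture (deer population → understory diversity → wildfire frequency → soil moisture) and a separate causal path to tick density (deer population → beetle infestation → tick density), so it is a common cause of both.
No stated relationship gives soil moisture a causal route to tick density, so the correlation is explained by the shared upstream cause rather than a direct effect.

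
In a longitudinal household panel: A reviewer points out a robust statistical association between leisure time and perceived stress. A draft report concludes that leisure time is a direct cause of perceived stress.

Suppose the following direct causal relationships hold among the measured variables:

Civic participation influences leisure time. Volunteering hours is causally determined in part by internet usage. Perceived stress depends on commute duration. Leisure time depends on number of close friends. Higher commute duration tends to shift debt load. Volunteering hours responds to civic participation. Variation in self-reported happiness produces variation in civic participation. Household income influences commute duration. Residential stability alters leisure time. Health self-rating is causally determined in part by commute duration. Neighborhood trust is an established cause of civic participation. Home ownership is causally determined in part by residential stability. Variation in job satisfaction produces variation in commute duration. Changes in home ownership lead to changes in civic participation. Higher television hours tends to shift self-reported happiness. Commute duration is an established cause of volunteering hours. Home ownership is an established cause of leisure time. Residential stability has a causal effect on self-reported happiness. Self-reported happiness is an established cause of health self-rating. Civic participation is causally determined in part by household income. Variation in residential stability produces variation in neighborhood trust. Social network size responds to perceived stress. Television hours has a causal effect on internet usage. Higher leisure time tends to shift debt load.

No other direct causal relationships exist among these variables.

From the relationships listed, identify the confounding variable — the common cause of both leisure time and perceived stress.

household income

Household income has a causal path to leisure time (household income → civic participation → leisure time) and a separate causal path to perceived stress (household income → commute duration → perceived stress), so it is a common cause of both.
No stated relationship gives leisure time a causal route to perceived stress, so the correlation is explained by the shared upstream cause rather than a direct effect.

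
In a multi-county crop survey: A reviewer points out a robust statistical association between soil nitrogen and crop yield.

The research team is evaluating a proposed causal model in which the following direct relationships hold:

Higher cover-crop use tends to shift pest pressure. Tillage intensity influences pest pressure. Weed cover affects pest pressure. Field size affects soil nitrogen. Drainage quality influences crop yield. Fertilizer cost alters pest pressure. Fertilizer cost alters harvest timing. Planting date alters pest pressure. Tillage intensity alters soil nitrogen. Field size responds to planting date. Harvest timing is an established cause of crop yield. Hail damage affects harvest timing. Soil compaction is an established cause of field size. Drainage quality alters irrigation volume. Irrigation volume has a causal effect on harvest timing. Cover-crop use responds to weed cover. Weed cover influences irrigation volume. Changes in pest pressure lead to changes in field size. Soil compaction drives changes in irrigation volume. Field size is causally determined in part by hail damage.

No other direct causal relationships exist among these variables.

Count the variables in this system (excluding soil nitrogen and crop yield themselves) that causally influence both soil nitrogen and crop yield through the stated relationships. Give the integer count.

The common causes are: fertilizer cost (to soil nitrogen via fertilizer cost → pest pressure → field size → soil nitrogen; to crop yield via fertilizer cost → harvest timing → crop yield); hail damage (to soil nitrogen via hail damage → field size → soil nitrogen; to crop yield via hail damage → harvest timing → crop yield); soil compaction (to soil nitrogen via soil compaction → field size → soil nitrogen; to crop yield via soil compaction → irrigation volume → harvest timing → crop yield); weed cover (to soil nitrogen via weed cover → pest pressure → field size → soil nitrogen; to crop yield via weed cover → irrigation volume → harvest timing → crop yield).
Every other variable lacks a causal path to at least one of soil nitrogen and crop yield.

4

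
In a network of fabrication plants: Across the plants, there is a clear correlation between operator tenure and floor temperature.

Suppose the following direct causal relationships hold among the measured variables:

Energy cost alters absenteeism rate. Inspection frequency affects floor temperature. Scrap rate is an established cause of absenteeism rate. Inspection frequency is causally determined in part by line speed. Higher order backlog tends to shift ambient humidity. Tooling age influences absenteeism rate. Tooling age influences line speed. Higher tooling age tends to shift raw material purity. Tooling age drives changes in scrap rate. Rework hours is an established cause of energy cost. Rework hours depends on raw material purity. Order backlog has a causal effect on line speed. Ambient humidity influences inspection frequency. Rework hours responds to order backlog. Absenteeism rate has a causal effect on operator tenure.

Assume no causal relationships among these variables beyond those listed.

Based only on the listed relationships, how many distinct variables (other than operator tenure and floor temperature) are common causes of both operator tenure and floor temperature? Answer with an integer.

2

The common causes are: order backlog (to operator tenure via order backlog → rework hours → energy cost → absenteeism rate → operator tenure; to floor temperature via order backlog → line speed → inspection frequency → floor temperature); tooling age (to operator tenure via tooling age → absenteeism rate → operator tenure; to floor temperature via tooling age → line speed → inspection frequency → floor temperature).
Every other variable lacks a causal path to at least one of operator tenure and floor temperature.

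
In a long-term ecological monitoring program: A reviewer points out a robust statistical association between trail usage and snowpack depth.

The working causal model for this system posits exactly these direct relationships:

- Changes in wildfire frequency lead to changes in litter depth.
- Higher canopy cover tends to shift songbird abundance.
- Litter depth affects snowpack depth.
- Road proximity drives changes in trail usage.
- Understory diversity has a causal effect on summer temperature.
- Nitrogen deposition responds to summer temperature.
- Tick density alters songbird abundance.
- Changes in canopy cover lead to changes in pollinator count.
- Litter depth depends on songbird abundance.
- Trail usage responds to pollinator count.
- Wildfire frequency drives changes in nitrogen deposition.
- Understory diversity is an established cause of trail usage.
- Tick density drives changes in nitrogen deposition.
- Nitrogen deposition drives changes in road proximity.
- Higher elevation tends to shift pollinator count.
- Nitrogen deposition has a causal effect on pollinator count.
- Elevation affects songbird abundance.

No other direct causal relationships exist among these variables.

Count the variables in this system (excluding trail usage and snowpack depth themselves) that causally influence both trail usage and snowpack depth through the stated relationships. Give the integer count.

4

The common causes are: canopy cover (to trail usage via canopy cover → pollinator count → trail usage; to snowpack depth via canopy cover → songbird abundance → litter depth → snowpack depth); elevation (to trail usage via elevation → pollinator count → trail usage; to snowpack depth via elevation → songbird abundance → litter depth → snowpack depth); tick density (to trail usage via tick density → nitrogen deposition → pollinator count → trail usage; to snowpack depth via tick density → songbird abundance → litter depth → snowpack depth); wildfire frequency (to trail usage via wildfire frequency → nitrogen deposition → pollinator count → trail usage; to snowpack depth via wildfire frequency → litter depth → snowpack depth).
Every other variable lacks a causal path to at least one of trail usage and snowpack depth.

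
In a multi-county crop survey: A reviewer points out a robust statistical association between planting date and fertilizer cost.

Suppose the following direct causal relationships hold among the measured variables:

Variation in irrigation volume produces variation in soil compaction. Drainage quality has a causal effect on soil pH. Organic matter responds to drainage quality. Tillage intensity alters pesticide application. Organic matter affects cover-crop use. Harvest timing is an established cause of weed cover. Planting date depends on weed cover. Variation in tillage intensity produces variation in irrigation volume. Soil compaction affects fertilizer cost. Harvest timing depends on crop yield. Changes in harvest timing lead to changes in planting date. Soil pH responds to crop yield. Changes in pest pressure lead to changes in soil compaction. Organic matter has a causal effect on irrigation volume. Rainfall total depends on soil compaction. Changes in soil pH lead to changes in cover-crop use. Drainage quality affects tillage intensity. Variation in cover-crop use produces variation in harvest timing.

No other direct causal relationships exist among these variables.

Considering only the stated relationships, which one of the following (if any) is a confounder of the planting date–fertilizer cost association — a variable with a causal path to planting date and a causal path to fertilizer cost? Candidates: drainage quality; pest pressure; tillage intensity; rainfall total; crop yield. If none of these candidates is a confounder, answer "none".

Drainage quality causes planting date (drainage quality → organic matter → cover-crop use → harvest timing → planting date) and also causes fertilizer cost (drainage quality → tillage intensity → irrigation volume → soil compaction → fertilizer cost); it is a common cause of both.
Each of the other candidates lacks a causal path to at least one of planting date and fertilizer cost, so they do not confound the relationship.

drainage quality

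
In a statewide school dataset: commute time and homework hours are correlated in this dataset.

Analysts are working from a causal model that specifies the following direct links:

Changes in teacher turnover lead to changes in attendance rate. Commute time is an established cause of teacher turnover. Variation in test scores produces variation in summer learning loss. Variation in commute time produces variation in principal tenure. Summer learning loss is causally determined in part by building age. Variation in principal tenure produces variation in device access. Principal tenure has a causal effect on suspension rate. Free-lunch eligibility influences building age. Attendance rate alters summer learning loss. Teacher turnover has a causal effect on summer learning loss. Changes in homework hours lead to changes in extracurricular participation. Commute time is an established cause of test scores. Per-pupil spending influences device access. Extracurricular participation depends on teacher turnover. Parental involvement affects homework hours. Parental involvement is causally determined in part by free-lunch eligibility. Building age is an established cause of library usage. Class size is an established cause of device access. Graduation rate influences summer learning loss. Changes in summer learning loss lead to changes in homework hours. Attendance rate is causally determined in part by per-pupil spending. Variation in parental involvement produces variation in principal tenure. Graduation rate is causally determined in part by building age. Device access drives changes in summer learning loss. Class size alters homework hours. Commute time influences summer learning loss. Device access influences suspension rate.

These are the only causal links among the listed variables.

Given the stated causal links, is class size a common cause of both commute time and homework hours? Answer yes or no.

no

Class size has no stated causal path to commute time. A confounder must cause both variables, so class size does not qualify.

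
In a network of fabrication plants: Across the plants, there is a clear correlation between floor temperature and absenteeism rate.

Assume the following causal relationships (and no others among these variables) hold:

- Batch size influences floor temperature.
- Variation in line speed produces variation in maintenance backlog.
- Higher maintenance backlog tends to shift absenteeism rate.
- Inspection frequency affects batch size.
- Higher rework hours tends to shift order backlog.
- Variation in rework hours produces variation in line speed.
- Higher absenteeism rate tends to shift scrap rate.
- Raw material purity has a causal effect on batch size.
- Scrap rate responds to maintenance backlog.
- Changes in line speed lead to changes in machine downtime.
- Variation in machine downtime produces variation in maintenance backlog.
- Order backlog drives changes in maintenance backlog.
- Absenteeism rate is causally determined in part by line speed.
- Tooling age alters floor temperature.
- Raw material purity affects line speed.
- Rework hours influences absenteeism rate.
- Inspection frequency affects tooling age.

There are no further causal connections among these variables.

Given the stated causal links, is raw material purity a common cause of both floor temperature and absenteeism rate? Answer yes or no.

yes

Raw material purity has a causal path to floor temperature (raw material purity → batch size → floor temperature) and to absenteeism rate (raw material purity → line speed → absenteeism rate), so it is a common cause of both — a confounder.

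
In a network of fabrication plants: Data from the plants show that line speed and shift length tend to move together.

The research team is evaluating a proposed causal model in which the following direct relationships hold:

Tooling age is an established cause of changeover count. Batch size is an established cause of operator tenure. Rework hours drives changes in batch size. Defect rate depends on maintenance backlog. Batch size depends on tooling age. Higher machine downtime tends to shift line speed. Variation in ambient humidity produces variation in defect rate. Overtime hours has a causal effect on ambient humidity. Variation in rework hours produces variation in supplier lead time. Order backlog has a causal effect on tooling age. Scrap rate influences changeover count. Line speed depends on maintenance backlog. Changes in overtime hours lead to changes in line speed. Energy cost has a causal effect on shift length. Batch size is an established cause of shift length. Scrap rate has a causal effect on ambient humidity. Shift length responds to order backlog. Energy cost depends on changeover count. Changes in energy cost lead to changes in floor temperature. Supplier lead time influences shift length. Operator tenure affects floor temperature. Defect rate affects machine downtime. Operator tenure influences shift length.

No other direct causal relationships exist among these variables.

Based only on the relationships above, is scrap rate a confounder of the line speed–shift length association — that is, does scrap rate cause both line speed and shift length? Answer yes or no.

Scrap rate has a causal path to line speed (scrap rate → ambient humidity → defect rate → machine downtime → line speed) and to shift length (scrap rate → changeover count → energy cost → shift length), so it is a common cause of both — a confounder.

yes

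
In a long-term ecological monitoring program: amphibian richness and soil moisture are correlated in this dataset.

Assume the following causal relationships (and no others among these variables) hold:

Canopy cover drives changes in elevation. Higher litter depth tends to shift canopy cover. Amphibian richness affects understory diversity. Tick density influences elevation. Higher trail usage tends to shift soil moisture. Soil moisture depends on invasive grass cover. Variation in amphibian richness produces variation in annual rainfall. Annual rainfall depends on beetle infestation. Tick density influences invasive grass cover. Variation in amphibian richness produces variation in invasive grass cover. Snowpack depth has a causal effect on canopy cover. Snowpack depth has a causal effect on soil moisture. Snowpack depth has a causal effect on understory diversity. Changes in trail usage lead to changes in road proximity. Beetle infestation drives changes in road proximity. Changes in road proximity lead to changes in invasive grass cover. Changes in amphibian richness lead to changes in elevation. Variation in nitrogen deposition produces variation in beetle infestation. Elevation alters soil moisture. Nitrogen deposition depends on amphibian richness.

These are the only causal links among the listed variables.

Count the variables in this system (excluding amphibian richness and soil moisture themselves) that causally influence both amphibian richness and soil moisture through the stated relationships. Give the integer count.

0

No listed variable has a causal path to both amphibian richness and soil moisture, so there are no common causes.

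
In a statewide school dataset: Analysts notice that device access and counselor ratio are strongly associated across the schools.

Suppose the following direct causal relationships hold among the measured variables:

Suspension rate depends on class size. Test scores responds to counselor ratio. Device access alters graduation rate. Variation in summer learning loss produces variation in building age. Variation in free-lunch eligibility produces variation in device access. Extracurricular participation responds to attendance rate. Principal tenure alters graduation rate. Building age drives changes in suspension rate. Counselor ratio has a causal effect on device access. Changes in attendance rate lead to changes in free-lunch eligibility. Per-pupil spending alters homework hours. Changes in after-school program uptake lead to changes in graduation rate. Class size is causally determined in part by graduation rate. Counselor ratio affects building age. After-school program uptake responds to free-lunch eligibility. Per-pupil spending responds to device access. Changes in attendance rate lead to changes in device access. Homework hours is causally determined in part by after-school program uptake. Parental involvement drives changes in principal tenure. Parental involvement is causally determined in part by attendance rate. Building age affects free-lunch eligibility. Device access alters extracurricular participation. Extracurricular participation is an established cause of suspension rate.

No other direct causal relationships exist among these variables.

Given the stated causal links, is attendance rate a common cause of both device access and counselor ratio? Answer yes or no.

Attendance rate has no stated causal path to counselor ratio. A confounder must cause both variables, so attendance rate does not qualify.

no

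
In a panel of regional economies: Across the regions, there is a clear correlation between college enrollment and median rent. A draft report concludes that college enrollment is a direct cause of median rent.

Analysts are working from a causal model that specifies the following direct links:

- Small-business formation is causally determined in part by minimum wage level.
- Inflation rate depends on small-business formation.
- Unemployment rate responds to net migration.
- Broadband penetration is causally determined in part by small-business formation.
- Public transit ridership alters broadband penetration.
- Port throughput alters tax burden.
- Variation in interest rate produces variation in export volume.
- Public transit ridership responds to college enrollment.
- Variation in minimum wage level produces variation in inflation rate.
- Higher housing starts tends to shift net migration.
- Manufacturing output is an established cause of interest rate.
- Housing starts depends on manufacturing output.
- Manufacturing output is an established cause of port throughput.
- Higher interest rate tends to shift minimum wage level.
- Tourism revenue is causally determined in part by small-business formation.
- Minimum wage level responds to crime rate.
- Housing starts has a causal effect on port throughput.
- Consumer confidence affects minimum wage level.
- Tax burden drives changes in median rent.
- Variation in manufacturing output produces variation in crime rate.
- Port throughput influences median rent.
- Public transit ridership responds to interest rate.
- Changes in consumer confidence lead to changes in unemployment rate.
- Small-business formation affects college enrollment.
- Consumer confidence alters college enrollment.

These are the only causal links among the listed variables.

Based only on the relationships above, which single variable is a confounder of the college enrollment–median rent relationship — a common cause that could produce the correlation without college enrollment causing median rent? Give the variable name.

manufacturing output

Manufacturing output has a causal path to college enrollment (manufacturing output → interest rate → minimum wage level → small-business formation → college enrollment) and a separate causal path to median rent (manufacturing output → port throughput → median rent), so it is a common cause of both.
No stated relationship gives college enrollment a causal route to median rent, so the correlation is explained by the shared upstream cause rather than a direct effect.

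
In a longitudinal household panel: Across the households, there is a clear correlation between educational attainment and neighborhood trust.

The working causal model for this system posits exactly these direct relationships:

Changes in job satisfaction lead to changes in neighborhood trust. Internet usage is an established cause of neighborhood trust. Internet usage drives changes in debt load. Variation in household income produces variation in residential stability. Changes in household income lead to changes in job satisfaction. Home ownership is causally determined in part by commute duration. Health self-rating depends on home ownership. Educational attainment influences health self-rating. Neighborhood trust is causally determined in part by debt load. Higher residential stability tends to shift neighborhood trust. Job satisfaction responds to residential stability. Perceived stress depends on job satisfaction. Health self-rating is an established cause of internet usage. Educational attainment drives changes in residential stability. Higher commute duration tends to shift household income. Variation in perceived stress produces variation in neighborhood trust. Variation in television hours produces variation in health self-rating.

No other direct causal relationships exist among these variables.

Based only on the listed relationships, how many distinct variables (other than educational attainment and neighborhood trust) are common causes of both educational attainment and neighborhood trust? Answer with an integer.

No listed variable has a causal path to both educational attainment and neighborhood trust, so there are no common causes.

0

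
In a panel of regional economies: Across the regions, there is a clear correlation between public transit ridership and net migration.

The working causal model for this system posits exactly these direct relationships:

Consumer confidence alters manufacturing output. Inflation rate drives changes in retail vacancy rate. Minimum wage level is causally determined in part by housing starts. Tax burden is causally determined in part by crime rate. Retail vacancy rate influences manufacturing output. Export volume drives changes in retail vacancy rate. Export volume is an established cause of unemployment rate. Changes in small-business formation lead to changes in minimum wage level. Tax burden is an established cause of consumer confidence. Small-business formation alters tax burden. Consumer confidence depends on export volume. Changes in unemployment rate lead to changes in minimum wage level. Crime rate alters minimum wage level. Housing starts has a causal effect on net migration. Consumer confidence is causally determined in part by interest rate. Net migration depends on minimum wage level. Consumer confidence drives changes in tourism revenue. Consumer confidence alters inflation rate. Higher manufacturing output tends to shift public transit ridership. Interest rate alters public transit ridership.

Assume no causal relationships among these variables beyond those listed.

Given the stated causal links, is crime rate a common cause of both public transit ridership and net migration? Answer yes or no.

Crime rate has a causal path to public transit ridership (crime rate → tax burden → consumer confidence → manufacturing output → public transit ridership) and to net migration (crime rate → minimum wage level → net migration), so it is a common cause of both — a confounder.

yes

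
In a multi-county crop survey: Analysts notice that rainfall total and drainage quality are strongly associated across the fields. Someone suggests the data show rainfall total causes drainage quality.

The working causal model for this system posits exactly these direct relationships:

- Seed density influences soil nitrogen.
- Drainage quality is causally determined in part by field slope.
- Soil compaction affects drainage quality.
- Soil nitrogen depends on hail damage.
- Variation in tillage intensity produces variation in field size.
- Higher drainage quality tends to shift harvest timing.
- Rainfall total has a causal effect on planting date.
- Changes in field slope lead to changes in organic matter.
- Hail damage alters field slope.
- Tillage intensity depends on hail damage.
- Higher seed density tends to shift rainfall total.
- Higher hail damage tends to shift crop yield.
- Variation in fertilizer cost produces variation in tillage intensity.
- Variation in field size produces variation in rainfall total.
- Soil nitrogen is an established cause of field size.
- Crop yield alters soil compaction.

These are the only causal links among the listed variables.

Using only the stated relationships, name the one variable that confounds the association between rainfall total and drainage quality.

hail damage

Hail damage has a causal path to rainfall total (hail damage → tillage intensity → field size → rainfall total) and a separate causal path to drainage quality (hail damage → field slope → drainage quality), so it is a common cause of both.
No stated relationship gives rainfall total a causal route to drainage quality, so the correlation is explained by the shared upstream cause rather than a direct effect.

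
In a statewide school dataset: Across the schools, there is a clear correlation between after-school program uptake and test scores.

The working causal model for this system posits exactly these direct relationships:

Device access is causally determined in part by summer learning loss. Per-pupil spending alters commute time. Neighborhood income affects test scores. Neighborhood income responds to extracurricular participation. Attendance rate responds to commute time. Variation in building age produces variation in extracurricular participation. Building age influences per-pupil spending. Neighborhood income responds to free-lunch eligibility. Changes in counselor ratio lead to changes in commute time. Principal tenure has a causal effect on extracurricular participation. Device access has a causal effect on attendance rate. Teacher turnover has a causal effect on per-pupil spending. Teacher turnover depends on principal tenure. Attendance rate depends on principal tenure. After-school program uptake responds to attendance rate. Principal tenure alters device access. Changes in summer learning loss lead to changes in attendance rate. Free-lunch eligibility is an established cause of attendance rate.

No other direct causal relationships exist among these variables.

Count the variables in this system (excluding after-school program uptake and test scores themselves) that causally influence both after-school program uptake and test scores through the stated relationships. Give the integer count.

3

The common causes are: building age (to after-school program uptake via building age → per-pupil spending → commute time → attendance rate → after-school program uptake; to test scores via building age → extracurricular participation → neighborhood income → test scores); free-lunch eligibility (to after-school program uptake via free-lunch eligibility → attendance rate → after-school program uptake; to test scores via free-lunch eligibility → neighborhood income → test scores); principal tenure (to after-school program uptake via principal tenure → attendance rate → after-school program uptake; to test scores via principal tenure → extracurricular participation → neighborhood income → test scores).
Every other variable lacks a causal path to at least one of after-school program uptake and test scores.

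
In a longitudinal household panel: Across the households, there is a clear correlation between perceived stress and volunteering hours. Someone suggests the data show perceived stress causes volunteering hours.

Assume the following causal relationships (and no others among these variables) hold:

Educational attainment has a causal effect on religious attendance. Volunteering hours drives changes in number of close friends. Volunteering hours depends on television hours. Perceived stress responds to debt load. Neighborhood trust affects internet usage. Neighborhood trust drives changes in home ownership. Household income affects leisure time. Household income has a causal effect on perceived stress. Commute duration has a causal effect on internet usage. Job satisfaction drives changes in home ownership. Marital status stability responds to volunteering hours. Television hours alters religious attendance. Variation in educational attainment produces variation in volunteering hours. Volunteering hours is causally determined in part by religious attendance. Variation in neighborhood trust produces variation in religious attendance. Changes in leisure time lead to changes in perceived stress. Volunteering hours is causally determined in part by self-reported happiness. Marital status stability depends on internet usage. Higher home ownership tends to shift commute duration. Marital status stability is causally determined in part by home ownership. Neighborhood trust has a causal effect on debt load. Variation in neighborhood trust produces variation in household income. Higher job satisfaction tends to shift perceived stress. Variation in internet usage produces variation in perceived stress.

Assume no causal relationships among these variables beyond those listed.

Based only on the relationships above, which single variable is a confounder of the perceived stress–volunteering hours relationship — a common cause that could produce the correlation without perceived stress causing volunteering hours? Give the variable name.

neighborhood trust

Neighborhood trust has a causal path to perceived stress (neighborhood trust → internet usage → perceived stress) and a separate causal path to volunteering hours (neighborhood trust → religious attendance → volunteering hours), so it is a common cause of both.
No stated relationship gives perceived stress a causal route to volunteering hours, so the correlation is explained by the shared upstream cause rather than a direct effect.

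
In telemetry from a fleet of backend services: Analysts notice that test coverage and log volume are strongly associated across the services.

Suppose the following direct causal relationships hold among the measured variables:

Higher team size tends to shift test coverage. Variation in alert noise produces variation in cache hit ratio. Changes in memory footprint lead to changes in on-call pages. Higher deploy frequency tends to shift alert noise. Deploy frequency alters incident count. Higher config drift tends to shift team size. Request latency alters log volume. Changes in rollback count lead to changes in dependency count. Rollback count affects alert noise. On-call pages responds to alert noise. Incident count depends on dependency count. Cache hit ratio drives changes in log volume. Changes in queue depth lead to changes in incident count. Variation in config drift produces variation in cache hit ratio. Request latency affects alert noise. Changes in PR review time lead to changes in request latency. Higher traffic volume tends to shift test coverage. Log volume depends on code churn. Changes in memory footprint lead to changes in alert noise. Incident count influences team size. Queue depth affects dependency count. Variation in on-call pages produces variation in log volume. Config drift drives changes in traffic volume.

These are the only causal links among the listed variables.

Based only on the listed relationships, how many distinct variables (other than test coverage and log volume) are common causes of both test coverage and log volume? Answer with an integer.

3

The common causes are: config drift (to test coverage via config drift → team size → test coverage; to log volume via config drift → cache hit ratio → log volume); deploy frequency (to test coverage via deploy frequency → incident count → team size → test coverage; to log volume via deploy frequency → alert noise → cache hit ratio → log volume); rollback count (to test coverage via rollback count → dependency count → incident count → team size → test coverage; to log volume via rollback count → alert noise → cache hit ratio → log volume).
Every other variable lacks a causal path to at least one of test coverage and log volume.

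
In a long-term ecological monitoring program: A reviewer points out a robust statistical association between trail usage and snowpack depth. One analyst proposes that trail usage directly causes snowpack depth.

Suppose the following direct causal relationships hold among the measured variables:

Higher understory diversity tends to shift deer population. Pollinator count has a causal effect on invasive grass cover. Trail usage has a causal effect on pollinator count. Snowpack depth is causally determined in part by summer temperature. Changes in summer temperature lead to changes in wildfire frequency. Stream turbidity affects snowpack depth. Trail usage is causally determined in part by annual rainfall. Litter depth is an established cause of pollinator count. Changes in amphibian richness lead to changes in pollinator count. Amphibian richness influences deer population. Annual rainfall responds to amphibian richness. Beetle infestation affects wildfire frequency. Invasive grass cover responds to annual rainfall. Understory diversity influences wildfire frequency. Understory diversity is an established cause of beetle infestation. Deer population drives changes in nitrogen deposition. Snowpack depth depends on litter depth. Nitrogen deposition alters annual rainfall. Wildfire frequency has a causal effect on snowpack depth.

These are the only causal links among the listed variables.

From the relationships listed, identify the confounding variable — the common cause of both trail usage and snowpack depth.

Understory diversity has a causal path to trail usage (understory diversity → deer population → nitrogen deposition → annual rainfall → trail usage) and a separate causal path to snowpack depth (understory diversity → wildfire frequency → snowpack depth), so it is a common cause of both.
No stated relationship gives trail usage a causal route to snowpack depth, so the correlation is explained by the shared upstream cause rather than a direct effect.

understory diversity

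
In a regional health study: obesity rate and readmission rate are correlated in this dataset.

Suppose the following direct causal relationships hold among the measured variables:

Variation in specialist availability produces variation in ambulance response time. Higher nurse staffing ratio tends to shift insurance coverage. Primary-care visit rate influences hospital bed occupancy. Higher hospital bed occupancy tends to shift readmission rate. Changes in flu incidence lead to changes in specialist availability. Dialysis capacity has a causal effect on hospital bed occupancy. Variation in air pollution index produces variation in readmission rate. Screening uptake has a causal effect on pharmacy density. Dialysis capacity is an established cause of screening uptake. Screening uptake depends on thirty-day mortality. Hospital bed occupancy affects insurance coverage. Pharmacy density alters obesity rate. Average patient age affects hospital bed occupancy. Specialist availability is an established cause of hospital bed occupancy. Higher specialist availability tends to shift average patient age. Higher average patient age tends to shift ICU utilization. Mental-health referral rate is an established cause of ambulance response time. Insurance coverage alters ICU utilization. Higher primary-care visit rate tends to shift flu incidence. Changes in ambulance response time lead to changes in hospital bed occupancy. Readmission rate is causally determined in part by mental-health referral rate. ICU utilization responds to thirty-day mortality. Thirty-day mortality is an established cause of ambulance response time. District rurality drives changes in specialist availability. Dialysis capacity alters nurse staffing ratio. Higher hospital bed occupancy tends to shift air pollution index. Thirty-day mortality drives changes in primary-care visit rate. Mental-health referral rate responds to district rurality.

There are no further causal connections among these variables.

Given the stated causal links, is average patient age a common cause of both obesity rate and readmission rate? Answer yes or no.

no

Average patient age has no stated causal path to obesity rate. A confounder must cause both variables, so average patient age does not qualify.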